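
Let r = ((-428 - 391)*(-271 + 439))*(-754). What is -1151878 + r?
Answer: 102592490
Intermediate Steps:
r = 103744368 (r = -819*168*(-754) = -137592*(-754) = 103744368)
-1151878 + r = -1151878 + 103744368 = 102592490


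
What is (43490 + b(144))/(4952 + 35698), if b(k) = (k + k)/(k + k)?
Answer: 14497/13550 ≈ 1.0699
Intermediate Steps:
b(k) = 1 (b(k) = (2*k)/((2*k)) = (2*k)*(1/(2*k)) = 1)
(43490 + b(144))/(4952 + 35698) = (43490 + 1)/(4952 + 35698) = 43491/40650 = 43491*(1/40650) = 14497/13550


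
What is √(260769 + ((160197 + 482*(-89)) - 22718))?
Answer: 5*√14214 ≈ 596.11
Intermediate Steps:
√(260769 + ((160197 + 482*(-89)) - 22718)) = √(260769 + ((160197 - 42898) - 22718)) = √(260769 + (117299 - 22718)) = √(260769 + 94581) = √355350 = 5*√14214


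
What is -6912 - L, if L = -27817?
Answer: 20905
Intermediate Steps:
-6912 - L = -6912 - 1*(-27817) = -6912 + 27817 = 20905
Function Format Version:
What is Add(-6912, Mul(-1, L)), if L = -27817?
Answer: 20905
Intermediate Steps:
Add(-6912, Mul(-1, L)) = Add(-6912, Mul(-1, -27817)) = Add(-6912, 27817) = 20905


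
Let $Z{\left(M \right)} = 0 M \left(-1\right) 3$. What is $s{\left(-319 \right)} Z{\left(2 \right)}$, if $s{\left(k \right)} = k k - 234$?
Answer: $0$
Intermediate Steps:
$s{\left(k \right)} = -234 + k^{2}$ ($s{\left(k \right)} = k^{2} - 234 = -234 + k^{2}$)
$Z{\left(M \right)} = 0$ ($Z{\left(M \right)} = 0 \left(-1\right) 3 = 0 \cdot 3 = 0$)
$s{\left(-319 \right)} Z{\left(2 \right)} = \left(-234 + \left(-319\right)^{2}\right) 0 = \left(-234 + 101761\right) 0 = 101527 \cdot 0 = 0$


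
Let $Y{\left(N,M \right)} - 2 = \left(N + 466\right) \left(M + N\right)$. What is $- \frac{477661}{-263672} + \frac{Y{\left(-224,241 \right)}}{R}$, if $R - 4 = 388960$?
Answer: $\frac{46719551789}{25639728952} \approx 1.8222$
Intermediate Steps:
$R = 388964$ ($R = 4 + 388960 = 388964$)
$Y{\left(N,M \right)} = 2 + \left(466 + N\right) \left(M + N\right)$ ($Y{\left(N,M \right)} = 2 + \left(N + 466\right) \left(M + N\right) = 2 + \left(466 + N\right) \left(M + N\right)$)
$- \frac{477661}{-263672} + \frac{Y{\left(-224,241 \right)}}{R} = - \frac{477661}{-263672} + \frac{2 + \left(-224\right)^{2} + 466 \cdot 241 + 466 \left(-224\right) + 241 \left(-224\right)}{388964} = \left(-477661\right) \left(- \frac{1}{263672}\right) + \left(2 + 50176 + 112306 - 104384 - 53984\right) \frac{1}{388964} = \frac{477661}{263672} + 4116 \cdot \frac{1}{388964} = \frac{477661}{263672} + \frac{1029}{97241} = \frac{46719551789}{25639728952}$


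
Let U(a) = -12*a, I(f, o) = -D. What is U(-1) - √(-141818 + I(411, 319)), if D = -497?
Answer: 12 - 17*I*√489 ≈ 12.0 - 375.93*I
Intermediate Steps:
I(f, o) = 497 (I(f, o) = -1*(-497) = 497)
U(-1) - √(-141818 + I(411, 319)) = -12*(-1) - √(-141818 + 497) = 12 - √(-141321) = 12 - 17*I*√489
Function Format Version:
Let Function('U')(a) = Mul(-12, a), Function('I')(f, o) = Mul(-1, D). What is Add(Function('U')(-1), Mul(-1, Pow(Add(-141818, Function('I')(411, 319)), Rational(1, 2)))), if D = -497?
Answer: Add(12, Mul(-17, I, Pow(489, Rational(1, 2)))) ≈ Add(12.000, Mul(-375.93, I))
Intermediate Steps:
Function('I')(f, o) = 497 (Function('I')(f, o) = Mul(-1, -497) = 497)
Add(Function('U')(-1), Mul(-1, Pow(Add(-141818, Function('I')(411, 319)), Rational(1, 2)))) = Add(Mul(-12, -1), Mul(-1, Pow(Add(-141818, 497), Rational(1, 2)))) = Add(12, Mul(-1, Pow(-141321, Rational(1, 2)))) = Add(12, Mul(-1, Mul(17, I, Pow(489, Rational(1, 2))))) = Add(12, Mul(-17, I, Pow(489, Rational(1, 2))))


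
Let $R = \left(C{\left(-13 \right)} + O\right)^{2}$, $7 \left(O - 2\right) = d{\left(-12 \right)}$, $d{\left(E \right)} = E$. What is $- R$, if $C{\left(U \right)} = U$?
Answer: $- \frac{7921}{49} \approx -161.65$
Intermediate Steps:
$O = \frac{2}{7}$ ($O = 2 + \frac{1}{7} \left(-12\right) = 2 - \frac{12}{7} = \frac{2}{7} \approx 0.28571$)
$R = \frac{7921}{49}$ ($R = \left(-13 + \frac{2}{7}\right)^{2} = \left(- \frac{89}{7}\right)^{2} = \frac{7921}{49} \approx 161.65$)
$- R = \left(-1\right) \frac{7921}{49} = - \frac{7921}{49}$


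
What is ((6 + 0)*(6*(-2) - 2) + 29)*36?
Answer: -1980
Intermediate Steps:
((6 + 0)*(6*(-2) - 2) + 29)*36 = (6*(-12 - 2) + 29)*36 = (6*(-14) + 29)*36 = (-84 + 29)*36 = -55*36 = -1980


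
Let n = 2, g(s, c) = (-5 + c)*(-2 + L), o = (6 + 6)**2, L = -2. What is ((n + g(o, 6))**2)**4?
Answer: 256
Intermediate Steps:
o = 144 (o = 12**2 = 144)
g(s, c) = 20 - 4*c (g(s, c) = (-5 + c)*(-2 - 2) = (-5 + c)*(-4) = 20 - 4*c)
((n + g(o, 6))**2)**4 = ((2 + (20 - 4*6))**2)**4 = ((2 + (20 - 24))**2)**4 = ((2 - 4)**2)**4 = ((-2)**2)**4 = 4**4 = 256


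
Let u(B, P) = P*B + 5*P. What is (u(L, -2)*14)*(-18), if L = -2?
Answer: 1512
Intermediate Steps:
u(B, P) = 5*P + B*P (u(B, P) = B*P + 5*P = 5*P + B*P)
(u(L, -2)*14)*(-18) = (-2*(5 - 2)*14)*(-18) = (-2*3*14)*(-18) = -6*14*(-18) = -84*(-18) = 1512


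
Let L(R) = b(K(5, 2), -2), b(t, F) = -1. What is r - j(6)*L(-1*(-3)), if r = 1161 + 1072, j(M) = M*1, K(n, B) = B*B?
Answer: 2239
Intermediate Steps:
K(n, B) = B²
j(M) = M
L(R) = -1
r = 2233
r - j(6)*L(-1*(-3)) = 2233 - 6*(-1) = 2233 - 1*(-6) = 2233 + 6 = 2239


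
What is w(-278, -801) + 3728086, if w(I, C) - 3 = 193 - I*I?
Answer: 3650998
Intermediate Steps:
w(I, C) = 196 - I**2 (w(I, C) = 3 + (193 - I*I) = 3 + (193 - I**2) = 196 - I**2)
w(-278, -801) + 3728086 = (196 - 1*(-278)**2) + 3728086 = (196 - 1*77284) + 3728086 = (196 - 77284) + 3728086 = -77088 + 3728086 = 3650998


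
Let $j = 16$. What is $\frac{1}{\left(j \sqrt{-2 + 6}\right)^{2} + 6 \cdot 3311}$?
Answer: $\frac{1}{20890} \approx 4.787 \cdot 10^{-5}$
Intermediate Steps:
$\frac{1}{\left(j \sqrt{-2 + 6}\right)^{2} + 6 \cdot 3311} = \frac{1}{\left(16 \sqrt{-2 + 6}\right)^{2} + 6 \cdot 3311} = \frac{1}{\left(16 \sqrt{4}\right)^{2} + 19866} = \frac{1}{\left(16 \cdot 2\right)^{2} + 19866} = \frac{1}{32^{2} + 19866} = \frac{1}{1024 + 19866} = \frac{1}{20890}$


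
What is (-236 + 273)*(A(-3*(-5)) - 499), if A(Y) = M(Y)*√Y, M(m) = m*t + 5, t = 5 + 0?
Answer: -18463 + 2960*√15 ≈ -6999.0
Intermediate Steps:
t = 5
M(m) = 5 + 5*m (M(m) = m*5 + 5 = 5*m + 5 = 5 + 5*m)
A(Y) = √Y*(5 + 5*Y) (A(Y) = (5 + 5*Y)*√Y = √Y*(5 + 5*Y))
(-236 + 273)*(A(-3*(-5)) - 499) = (-236 + 273)*(5*√(-3*(-5))*(1 - 3*(-5)) - 499) = 37*(5*√15*(1 + 15) - 499) = 37*(5*√15*16 - 499) = 37*(80*√15 - 499) = 37*(-499 + 80*√15) = -18463 + 2960*√15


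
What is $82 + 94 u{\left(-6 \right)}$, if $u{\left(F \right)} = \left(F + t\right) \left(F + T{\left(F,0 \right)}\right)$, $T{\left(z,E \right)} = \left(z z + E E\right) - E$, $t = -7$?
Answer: $-36578$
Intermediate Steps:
$T{\left(z,E \right)} = E^{2} + z^{2} - E$ ($T{\left(z,E \right)} = \left(z^{2} + E^{2}\right) - E = \left(E^{2} + z^{2}\right) - E = E^{2} + z^{2} - E$)
$u{\left(F \right)} = \left(-7 + F\right) \left(F + F^{2}\right)$ ($u{\left(F \right)} = \left(F - 7\right) \left(F + \left(0^{2} + F^{2} - 0\right)\right) = \left(-7 + F\right) \left(F + \left(0 + F^{2} + 0\right)\right) = \left(-7 + F\right) \left(F + F^{2}\right)$)
$82 + 94 u{\left(-6 \right)} = 82 + 94 \left(- 6 \left(-7 + \left(-6\right)^{2} - -36\right)\right) = 82 + 94 \left(- 6 \left(-7 + 36 + 36\right)\right) = 82 + 94 \left(\left(-6\right) 65\right) = 82 + 94 \left(-390\right) = 82 - 36660 = -36578$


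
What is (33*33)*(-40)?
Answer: -43560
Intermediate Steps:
(33*33)*(-40) = 1089*(-40) = -43560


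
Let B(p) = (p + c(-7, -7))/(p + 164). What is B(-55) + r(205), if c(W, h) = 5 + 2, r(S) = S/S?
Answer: 61/109 ≈ 0.55963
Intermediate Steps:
r(S) = 1
c(W, h) = 7
B(p) = (7 + p)/(164 + p) (B(p) = (p + 7)/(p + 164) = (7 + p)/(164 + p))
B(-55) + r(205) = (7 - 55)/(164 - 55) + 1 = -48/109 + 1 = 61/109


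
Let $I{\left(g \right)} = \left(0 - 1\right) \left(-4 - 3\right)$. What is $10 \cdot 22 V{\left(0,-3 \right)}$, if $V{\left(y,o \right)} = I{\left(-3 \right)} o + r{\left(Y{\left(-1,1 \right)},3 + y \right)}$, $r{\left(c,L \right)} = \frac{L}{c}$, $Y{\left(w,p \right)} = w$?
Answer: $-5280$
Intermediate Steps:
$I{\left(g \right)} = 7$ ($I{\left(g \right)} = \left(-1\right) \left(-7\right) = 7$)
$V{\left(y,o \right)} = -3 - y + 7 o$ ($V{\left(y,o \right)} = 7 o + \frac{3 + y}{-1} = 7 o + \left(3 + y\right) \left(-1\right) = 7 o - \left(3 + y\right) = -3 - y + 7 o$)
$10 \cdot 22 V{\left(0,-3 \right)} = 10 \cdot 22 \left(-3 - 0 + 7 \left(-3\right)\right) = 220 \left(-3 + 0 - 21\right) = 220 \left(-24\right) = -5280$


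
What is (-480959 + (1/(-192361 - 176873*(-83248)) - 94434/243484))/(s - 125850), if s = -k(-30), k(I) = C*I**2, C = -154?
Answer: -899900175076371083849/23855916990493368000 ≈ -37.722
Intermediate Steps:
k(I) = -154*I**2
s = 138600 (s = -(-154)*(-30)**2 = -(-154)*900 = -1*(-138600) = 138600)
(-480959 + (1/(-192361 - 176873*(-83248)) - 94434/243484))/(s - 125850) = (-480959 + (1/(-192361 - 176873*(-83248)) - 94434/243484))/(138600 - 125850) = (-480959 + (-1/83248/(-369234) - 94434*1/243484))/12750 = (-480959 + (-1/369234*(-1/83248) - 47217/121742))*(1/12750) = (-480959 + (1/30737992032 - 47217/121742))*(1/12750) = (-480959 - 725677884826601/1871052312979872)*(1/12750) = -899900175076371083849/1871052312979872*1/12750 = -899900175076371083849/23855916990493368000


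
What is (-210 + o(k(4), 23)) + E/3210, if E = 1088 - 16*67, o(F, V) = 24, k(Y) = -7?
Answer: -298522/1605 ≈ -186.00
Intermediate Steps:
E = 16 (E = 1088 - 1072 = 16)
(-210 + o(k(4), 23)) + E/3210 = (-210 + 24) + 16/3210 = -186 + 16*(1/3210) = -186 + 8/1605 = -298522/1605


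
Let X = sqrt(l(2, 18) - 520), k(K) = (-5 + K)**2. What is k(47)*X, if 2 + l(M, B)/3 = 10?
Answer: 7056*I*sqrt(31) ≈ 39286.0*I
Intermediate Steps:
l(M, B) = 24 (l(M, B) = -6 + 3*10 = -6 + 30 = 24)
X = 4*I*sqrt(31) (X = sqrt(24 - 520) = sqrt(-496) = 4*I*sqrt(31) ≈ 22.271*I)
k(47)*X = (-5 + 47)**2*(4*I*sqrt(31)) = 42**2*(4*I*sqrt(31)) = 1764*(4*I*sqrt(31)) = 7056*I*sqrt(31)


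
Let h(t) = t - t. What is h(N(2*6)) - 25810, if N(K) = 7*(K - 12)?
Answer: -25810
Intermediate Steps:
N(K) = -84 + 7*K (N(K) = 7*(-12 + K) = -84 + 7*K)
h(t) = 0
h(N(2*6)) - 25810 = 0 - 25810 = -25810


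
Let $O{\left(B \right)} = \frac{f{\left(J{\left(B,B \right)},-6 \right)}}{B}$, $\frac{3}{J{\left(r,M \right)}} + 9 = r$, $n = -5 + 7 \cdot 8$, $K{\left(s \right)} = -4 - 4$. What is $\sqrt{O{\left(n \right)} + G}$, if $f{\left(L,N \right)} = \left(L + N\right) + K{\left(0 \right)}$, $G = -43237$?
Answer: $\frac{i \sqrt{2449132098}}{238} \approx 207.94 i$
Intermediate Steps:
$K{\left(s \right)} = -8$ ($K{\left(s \right)} = -4 - 4 = -8$)
$n = 51$ ($n = -5 + 56 = 51$)
$J{\left(r,M \right)} = \frac{3}{-9 + r}$
$f{\left(L,N \right)} = -8 + L + N$ ($f{\left(L,N \right)} = \left(L + N\right) - 8 = -8 + L + N$)
$O{\left(B \right)} = \frac{-14 + \frac{3}{-9 + B}}{B}$ ($O{\left(B \right)} = \frac{-8 + \frac{3}{-9 + B} - 6}{B} = \frac{-14 + \frac{3}{-9 + B}}{B}$)
$\sqrt{O{\left(n \right)} + G} = \sqrt{\frac{129 - 714}{51 \left(-9 + 51\right)} - 43237} = \sqrt{\frac{129 - 714}{51 \cdot 42} - 43237} = \sqrt{\frac{1}{51} \cdot \frac{1}{42} \left(-585\right) - 43237} = \sqrt{- \frac{65}{238} - 43237} = \sqrt{- \frac{10290471}{238}} = \frac{i \sqrt{2449132098}}{238}$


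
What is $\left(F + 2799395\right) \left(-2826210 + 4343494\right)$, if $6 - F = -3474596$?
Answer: $9519435264148$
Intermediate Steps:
$F = 3474602$ ($F = 6 - -3474596 = 6 + 3474596 = 3474602$)
$\left(F + 2799395\right) \left(-2826210 + 4343494\right) = \left(3474602 + 2799395\right) \left(-2826210 + 4343494\right) = 6273997 \cdot 1517284 = 9519435264148$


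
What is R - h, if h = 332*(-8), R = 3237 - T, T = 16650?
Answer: -10757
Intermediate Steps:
R = -13413 (R = 3237 - 1*16650 = 3237 - 16650 = -13413)
h = -2656
R - h = -13413 - 1*(-2656) = -13413 + 2656 = -10757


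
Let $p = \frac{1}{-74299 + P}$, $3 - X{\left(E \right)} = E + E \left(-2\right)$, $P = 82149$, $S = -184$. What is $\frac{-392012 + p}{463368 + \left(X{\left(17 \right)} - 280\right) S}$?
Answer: $- \frac{3077294199}{4012982800} \approx -0.76683$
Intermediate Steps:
$X{\left(E \right)} = 3 + E$ ($X{\left(E \right)} = 3 - \left(E + E \left(-2\right)\right) = 3 - \left(E - 2 E\right) = 3 - - E = 3 + E$)
$p = \frac{1}{7850}$ ($p = \frac{1}{-74299 + 82149} = \frac{1}{7850} \approx 0.00012739$)
$\frac{-392012 + p}{463368 + \left(X{\left(17 \right)} - 280\right) S} = \frac{-392012 + \frac{1}{7850}}{463368 + \left(\left(3 + 17\right) - 280\right) \left(-184\right)} = - \frac{3077294199}{7850 \left(463368 + \left(20 - 280\right) \left(-184\right)\right)} = - \frac{3077294199}{7850 \left(463368 - -47840\right)} = - \frac{3077294199}{7850 \left(463368 + 47840\right)} = - \frac{3077294199}{7850 \cdot 511208} = \left(- \frac{3077294199}{7850}\right) \frac{1}{511208} = - \frac{3077294199}{4012982800}$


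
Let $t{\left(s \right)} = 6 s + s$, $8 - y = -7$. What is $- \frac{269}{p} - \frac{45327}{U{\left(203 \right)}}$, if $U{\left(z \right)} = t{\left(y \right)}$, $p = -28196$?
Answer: $- \frac{60857707}{140980} \approx -431.68$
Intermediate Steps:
$y = 15$ ($y = 8 - -7 = 8 + 7 = 15$)
$t{\left(s \right)} = 7 s$
$U{\left(z \right)} = 105$ ($U{\left(z \right)} = 7 \cdot 15 = 105$)
$- \frac{269}{p} - \frac{45327}{U{\left(203 \right)}} = - \frac{269}{-28196} - \frac{45327}{105} = \left(-269\right) \left(- \frac{1}{28196}\right) - \frac{15109}{35} = \frac{269}{28196} - \frac{15109}{35} = - \frac{60857707}{140980}$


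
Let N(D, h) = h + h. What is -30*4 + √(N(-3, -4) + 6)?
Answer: -120 + I*√2 ≈ -120.0 + 1.4142*I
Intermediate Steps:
N(D, h) = 2*h
-30*4 + √(N(-3, -4) + 6) = -30*4 + √(2*(-4) + 6) = -120 + √(-8 + 6) = -120 + √(-2) = -120 + I*√2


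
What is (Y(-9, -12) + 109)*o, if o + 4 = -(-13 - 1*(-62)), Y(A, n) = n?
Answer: -5141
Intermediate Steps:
o = -53 (o = -4 - (-13 - 1*(-62)) = -4 - (-13 + 62) = -4 - 1*49 = -4 - 49 = -53)
(Y(-9, -12) + 109)*o = (-12 + 109)*(-53) = 97*(-53) = -5141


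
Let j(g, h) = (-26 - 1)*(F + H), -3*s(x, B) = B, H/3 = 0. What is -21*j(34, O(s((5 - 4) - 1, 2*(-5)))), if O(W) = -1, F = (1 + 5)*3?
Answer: 10206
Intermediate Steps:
H = 0 (H = 3*0 = 0)
F = 18 (F = 6*3 = 18)
s(x, B) = -B/3
j(g, h) = -486 (j(g, h) = (-26 - 1)*(18 + 0) = -27*18 = -486)
-21*j(34, O(s((5 - 4) - 1, 2*(-5)))) = -21*(-486) = 10206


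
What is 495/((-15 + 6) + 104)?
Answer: 99/19 ≈ 5.2105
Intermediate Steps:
495/((-15 + 6) + 104) = 495/(-9 + 104) = 495/95 = (1/95)*495 = 99/19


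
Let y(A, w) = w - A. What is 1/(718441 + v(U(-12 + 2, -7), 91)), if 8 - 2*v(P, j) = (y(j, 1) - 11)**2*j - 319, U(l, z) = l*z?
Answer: 1/254459 ≈ 3.9299e-6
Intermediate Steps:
v(P, j) = 327/2 - j*(-10 - j)**2/2 (v(P, j) = 4 - (((1 - j) - 11)**2*j - 319)/2 = 4 - ((-10 - j)**2*j - 319)/2 = 4 - (j*(-10 - j)**2 - 319)/2 = 4 - (-319 + j*(-10 - j)**2)/2 = 4 + (319/2 - j*(-10 - j)**2/2) = 327/2 - j*(-10 - j)**2/2)
1/(718441 + v(U(-12 + 2, -7), 91)) = 1/(718441 + (327/2 - 1/2*91*(10 + 91)**2)) = 1/(718441 + (327/2 - 1/2*91*101**2)) = 1/(718441 + (327/2 - 1/2*91*10201)) = 1/(718441 + (327/2 - 928291/2)) = 1/(718441 - 463982) = 1/254459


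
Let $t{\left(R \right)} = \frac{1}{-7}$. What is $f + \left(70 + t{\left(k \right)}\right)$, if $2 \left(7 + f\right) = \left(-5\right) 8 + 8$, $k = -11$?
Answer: $\frac{328}{7} \approx 46.857$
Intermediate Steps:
$t{\left(R \right)} = - \frac{1}{7}$
$f = -23$ ($f = -7 + \frac{\left(-5\right) 8 + 8}{2} = -7 + \frac{-40 + 8}{2} = -7 + \frac{1}{2} \left(-32\right) = -7 - 16 = -23$)
$f + \left(70 + t{\left(k \right)}\right) = -23 + \left(70 - \frac{1}{7}\right) = -23 + \frac{489}{7} = \frac{328}{7}$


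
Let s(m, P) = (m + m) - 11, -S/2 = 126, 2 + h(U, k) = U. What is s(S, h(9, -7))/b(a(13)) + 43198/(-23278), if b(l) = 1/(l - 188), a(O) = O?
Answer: 1048943276/11639 ≈ 90123.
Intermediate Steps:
h(U, k) = -2 + U
b(l) = 1/(-188 + l)
S = -252 (S = -2*126 = -252)
s(m, P) = -11 + 2*m (s(m, P) = 2*m - 11 = -11 + 2*m)
s(S, h(9, -7))/b(a(13)) + 43198/(-23278) = (-11 + 2*(-252))/(1/(-188 + 13)) + 43198/(-23278) = (-11 - 504)/(1/(-175)) + 43198*(-1/23278) = -515/(-1/175) - 21599/11639 = -515*(-175) - 21599/11639 = 90125 - 21599/11639 = 1048943276/11639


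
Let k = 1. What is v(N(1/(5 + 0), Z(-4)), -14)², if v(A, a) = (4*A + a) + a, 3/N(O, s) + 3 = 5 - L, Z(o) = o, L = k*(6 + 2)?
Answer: 900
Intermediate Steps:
L = 8 (L = 1*(6 + 2) = 1*8 = 8)
N(O, s) = -½ (N(O, s) = 3/(-3 + (5 - 1*8)) = 3/(-3 + (5 - 8)) = 3/(-3 - 3) = 3/(-6) = 3*(-⅙) = -½)
v(A, a) = 2*a + 4*A (v(A, a) = (a + 4*A) + a = 2*a + 4*A)
v(N(1/(5 + 0), Z(-4)), -14)² = (2*(-14) + 4*(-½))² = (-28 - 2)² = (-30)² = 900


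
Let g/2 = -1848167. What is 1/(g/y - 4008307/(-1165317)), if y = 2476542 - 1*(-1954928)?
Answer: 2582033662995/6727645686706 ≈ 0.38379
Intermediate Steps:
g = -3696334 (g = 2*(-1848167) = -3696334)
y = 4431470 (y = 2476542 + 1954928 = 4431470)
1/(g/y - 4008307/(-1165317)) = 1/(-3696334/4431470 - 4008307/(-1165317)) = 1/(-3696334*1/4431470 - 4008307*(-1/1165317)) = 1/(-1848167/2215735 + 4008307/1165317) = 1/(6727645686706/2582033662995) = 2582033662995/6727645686706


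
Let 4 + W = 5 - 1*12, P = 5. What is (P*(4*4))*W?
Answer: -880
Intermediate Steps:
W = -11 (W = -4 + (5 - 1*12) = -4 + (5 - 12) = -4 - 7 = -11)
(P*(4*4))*W = (5*(4*4))*(-11) = (5*16)*(-11) = 80*(-11) = -880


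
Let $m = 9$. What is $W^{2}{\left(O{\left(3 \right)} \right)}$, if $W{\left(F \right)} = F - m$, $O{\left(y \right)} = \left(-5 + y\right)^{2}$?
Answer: $25$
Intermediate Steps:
$W{\left(F \right)} = -9 + F$ ($W{\left(F \right)} = F - 9 = -9 + F$)
$W^{2}{\left(O{\left(3 \right)} \right)} = \left(-9 + \left(-5 + 3\right)^{2}\right)^{2} = \left(-9 + \left(-2\right)^{2}\right)^{2} = \left(-9 + 4\right)^{2} = \left(-5\right)^{2} = 25$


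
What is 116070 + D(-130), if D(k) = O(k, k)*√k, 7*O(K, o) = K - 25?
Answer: 116070 - 155*I*√130/7 ≈ 1.1607e+5 - 252.47*I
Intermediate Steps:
O(K, o) = -25/7 + K/7 (O(K, o) = (K - 25)/7 = (-25 + K)/7 = -25/7 + K/7)
D(k) = √k*(-25/7 + k/7) (D(k) = (-25/7 + k/7)*√k = √k*(-25/7 + k/7))
116070 + D(-130) = 116070 + √(-130)*(-25 - 130)/7 = 116070 + (⅐)*(I*√130)*(-155) = 116070 - 155*I*√130/7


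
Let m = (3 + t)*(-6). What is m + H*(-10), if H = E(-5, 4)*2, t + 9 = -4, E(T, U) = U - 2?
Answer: 20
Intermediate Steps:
E(T, U) = -2 + U
t = -13 (t = -9 - 4 = -13)
H = 4 (H = (-2 + 4)*2 = 2*2 = 4)
m = 60 (m = (3 - 13)*(-6) = -10*(-6) = 60)
m + H*(-10) = 60 + 4*(-10) = 60 - 40 = 20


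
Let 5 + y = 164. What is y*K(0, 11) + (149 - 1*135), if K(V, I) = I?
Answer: 1763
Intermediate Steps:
y = 159 (y = -5 + 164 = 159)
y*K(0, 11) + (149 - 1*135) = 159*11 + (149 - 1*135) = 1749 + (149 - 135) = 1749 + 14 = 1763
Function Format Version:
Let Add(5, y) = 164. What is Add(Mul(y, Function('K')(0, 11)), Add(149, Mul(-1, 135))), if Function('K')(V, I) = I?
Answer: 1763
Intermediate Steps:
y = 159 (y = Add(-5, 164) = 159)
Add(Mul(y, Function('K')(0, 11)), Add(149, Mul(-1, 135))) = Add(Mul(159, 11), Add(149, Mul(-1, 135))) = Add(1749, Add(149, -135)) = Add(1749, 14) = 1763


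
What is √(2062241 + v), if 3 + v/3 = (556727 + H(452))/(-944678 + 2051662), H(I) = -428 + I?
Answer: √631772234783227586/553492 ≈ 1436.0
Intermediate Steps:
v = -8292603/1106984 (v = -9 + 3*((556727 + (-428 + 452))/(-944678 + 2051662)) = -9 + 3*((556727 + 24)/1106984) = -9 + 3*(556751*(1/1106984)) = -9 + 3*(556751/1106984) = -9 + 1670253/1106984 = -8292603/1106984 ≈ -7.4912)
√(2062241 + v) = √(2062241 - 8292603/1106984) = √(2282859498541/1106984) = √631772234783227586/553492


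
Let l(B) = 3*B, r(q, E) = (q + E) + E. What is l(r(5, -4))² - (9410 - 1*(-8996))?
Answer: -18325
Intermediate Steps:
r(q, E) = q + 2*E (r(q, E) = (E + q) + E = q + 2*E)
l(r(5, -4))² - (9410 - 1*(-8996)) = (3*(5 + 2*(-4)))² - (9410 - 1*(-8996)) = (3*(5 - 8))² - (9410 + 8996) = (3*(-3))² - 1*18406 = (-9)² - 18406 = 81 - 18406 = -18325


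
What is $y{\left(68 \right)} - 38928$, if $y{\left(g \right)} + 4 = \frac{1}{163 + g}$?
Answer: $- \frac{8993291}{231} \approx -38932.0$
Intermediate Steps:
$y{\left(g \right)} = -4 + \frac{1}{163 + g}$
$y{\left(68 \right)} - 38928 = \frac{-651 - 272}{163 + 68} - 38928 = \frac{-651 - 272}{231} - 38928 = \frac{1}{231} \left(-923\right) - 38928 = - \frac{923}{231} - 38928 = - \frac{8993291}{231}$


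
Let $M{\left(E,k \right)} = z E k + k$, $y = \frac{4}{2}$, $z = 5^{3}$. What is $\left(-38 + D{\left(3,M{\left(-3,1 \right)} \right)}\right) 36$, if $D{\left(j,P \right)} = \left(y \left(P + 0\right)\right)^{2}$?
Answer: $20140776$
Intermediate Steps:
$z = 125$
$y = 2$ ($y = 4 \cdot \frac{1}{2} = 2$)
$M{\left(E,k \right)} = k + 125 E k$ ($M{\left(E,k \right)} = 125 E k + k = k + 125 E k$)
$D{\left(j,P \right)} = 4 P^{2}$ ($D{\left(j,P \right)} = \left(2 \left(P + 0\right)\right)^{2} = \left(2 P\right)^{2} = 4 P^{2}$)
$\left(-38 + D{\left(3,M{\left(-3,1 \right)} \right)}\right) 36 = \left(-38 + 4 \left(1 \left(1 + 125 \left(-3\right)\right)\right)^{2}\right) 36 = \left(-38 + 4 \left(1 \left(1 - 375\right)\right)^{2}\right) 36 = \left(-38 + 4 \left(1 \left(-374\right)\right)^{2}\right) 36 = \left(-38 + 4 \left(-374\right)^{2}\right) 36 = \left(-38 + 4 \cdot 139876\right) 36 = \left(-38 + 559504\right) 36 = 559466 \cdot 36 = 20140776$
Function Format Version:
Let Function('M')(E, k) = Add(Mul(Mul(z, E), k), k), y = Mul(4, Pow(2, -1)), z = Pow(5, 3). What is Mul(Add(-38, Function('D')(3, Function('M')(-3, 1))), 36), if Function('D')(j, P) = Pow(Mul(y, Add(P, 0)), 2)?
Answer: 20140776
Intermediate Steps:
z = 125
y = 2 (y = Mul(4, Rational(1, 2)) = 2)
Function('M')(E, k) = Add(k, Mul(125, E, k)) (Function('M')(E, k) = Add(Mul(Mul(125, E), k), k) = Add(Mul(125, E, k), k) = Add(k, Mul(125, E, k)))
Function('D')(j, P) = Mul(4, Pow(P, 2)) (Function('D')(j, P) = Pow(Mul(2, Add(P, 0)), 2) = Pow(Mul(2, P), 2) = Mul(4, Pow(P, 2)))
Mul(Add(-38, Function('D')(3, Function('M')(-3, 1))), 36) = Mul(Add(-38, Mul(4, Pow(Mul(1, Add(1, Mul(125, -3))), 2))), 36) = Mul(Add(-38, Mul(4, Pow(Mul(1, Add(1, -375)), 2))), 36) = Mul(Add(-38, Mul(4, Pow(Mul(1, -374), 2))), 36) = Mul(Add(-38, Mul(4, Pow(-374, 2))), 36) = Mul(Add(-38, Mul(4, 139876)), 36) = Mul(Add(-38, 559504), 36) = Mul(559466, 36) = 20140776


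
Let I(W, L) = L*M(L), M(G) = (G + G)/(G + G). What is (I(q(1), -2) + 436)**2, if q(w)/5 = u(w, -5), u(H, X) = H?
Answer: 188356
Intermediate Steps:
q(w) = 5*w
M(G) = 1 (M(G) = (2*G)/((2*G)) = (2*G)*(1/(2*G)) = 1)
I(W, L) = L (I(W, L) = L*1 = L)
(I(q(1), -2) + 436)**2 = (-2 + 436)**2 = 434**2 = 188356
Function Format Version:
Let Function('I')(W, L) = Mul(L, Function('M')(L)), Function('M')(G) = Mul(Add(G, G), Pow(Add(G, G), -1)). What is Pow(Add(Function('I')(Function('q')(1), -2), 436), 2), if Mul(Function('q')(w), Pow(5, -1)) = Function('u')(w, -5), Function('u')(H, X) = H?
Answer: 188356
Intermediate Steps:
Function('q')(w) = Mul(5, w)
Function('M')(G) = 1 (Function('M')(G) = Mul(Mul(2, G), Pow(Mul(2, G), -1)) = Mul(Mul(2, G), Mul(Rational(1, 2), Pow(G, -1))) = 1)
Function('I')(W, L) = L (Function('I')(W, L) = Mul(L, 1) = L)
Pow(Add(Function('I')(Function('q')(1), -2), 436), 2) = Pow(Add(-2, 436), 2) = Pow(434, 2) = 188356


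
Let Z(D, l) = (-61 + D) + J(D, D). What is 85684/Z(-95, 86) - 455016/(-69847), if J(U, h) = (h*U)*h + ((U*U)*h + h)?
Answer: 774368124668/119787674847 ≈ 6.4645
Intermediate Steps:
J(U, h) = h + U*h² + h*U² (J(U, h) = (U*h)*h + (U²*h + h) = U*h² + (h*U² + h) = U*h² + (h + h*U²) = h + U*h² + h*U²)
Z(D, l) = -61 + D + D*(1 + 2*D²) (Z(D, l) = (-61 + D) + D*(1 + D² + D*D) = (-61 + D) + D*(1 + D² + D²) = (-61 + D) + D*(1 + 2*D²) = -61 + D + D*(1 + 2*D²))
85684/Z(-95, 86) - 455016/(-69847) = 85684/(-61 + 2*(-95) + 2*(-95)³) - 455016/(-69847) = 85684/(-61 - 190 + 2*(-857375)) - 455016*(-1/69847) = 85684/(-61 - 190 - 1714750) + 455016/69847 = 85684/(-1715001) + 455016/69847 = 85684*(-1/1715001) + 455016/69847 = -85684/1715001 + 455016/69847 = 774368124668/119787674847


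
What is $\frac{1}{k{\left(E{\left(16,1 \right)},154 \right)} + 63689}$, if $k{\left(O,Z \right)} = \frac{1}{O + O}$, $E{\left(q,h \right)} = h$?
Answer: $\frac{2}{127379} \approx 1.5701 \cdot 10^{-5}$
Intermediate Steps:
$k{\left(O,Z \right)} = \frac{1}{2 O}$
$\frac{1}{k{\left(E{\left(16,1 \right)},154 \right)} + 63689} = \frac{1}{\frac{1}{2 \cdot 1} + 63689} = \frac{1}{\frac{1}{2} \cdot 1 + 63689} = \frac{1}{\frac{1}{2} + 63689} = \frac{1}{\frac{127379}{2}} = \frac{2}{127379}$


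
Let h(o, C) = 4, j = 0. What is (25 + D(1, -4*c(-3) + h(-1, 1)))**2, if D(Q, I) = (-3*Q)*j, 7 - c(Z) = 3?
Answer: 625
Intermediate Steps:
c(Z) = 4 (c(Z) = 7 - 1*3 = 7 - 3 = 4)
D(Q, I) = 0 (D(Q, I) = -3*Q*0 = 0)
(25 + D(1, -4*c(-3) + h(-1, 1)))**2 = (25 + 0)**2 = 25**2 = 625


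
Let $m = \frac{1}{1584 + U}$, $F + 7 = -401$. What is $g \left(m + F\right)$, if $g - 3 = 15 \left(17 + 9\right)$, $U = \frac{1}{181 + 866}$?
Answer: $- \frac{265921934985}{1658449} \approx -1.6034 \cdot 10^{5}$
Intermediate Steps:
$F = -408$ ($F = -7 - 401 = -408$)
$U = \frac{1}{1047} \approx 0.00095511$
$g = 393$ ($g = 3 + 15 \left(17 + 9\right) = 3 + 15 \cdot 26 = 3 + 390 = 393$)
$m = \frac{1047}{1658449}$ ($m = \frac{1}{1584 + \frac{1}{1047}} = \frac{1}{\frac{1658449}{1047}} = \frac{1047}{1658449} \approx 0.00063131$)
$g \left(m + F\right) = 393 \left(\frac{1047}{1658449} - 408\right) = 393 \left(- \frac{676646145}{1658449}\right) = - \frac{265921934985}{1658449}$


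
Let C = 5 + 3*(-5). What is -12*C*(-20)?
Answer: -2400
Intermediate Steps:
C = -10 (C = 5 - 15 = -10)
-12*C*(-20) = -12*(-10)*(-20) = 120*(-20) = -2400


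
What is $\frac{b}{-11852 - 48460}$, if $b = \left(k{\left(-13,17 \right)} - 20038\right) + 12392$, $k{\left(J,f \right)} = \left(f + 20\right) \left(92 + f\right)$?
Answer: $\frac{3613}{60312} \approx 0.059905$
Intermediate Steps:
$k{\left(J,f \right)} = \left(20 + f\right) \left(92 + f\right)$
$b = -3613$ ($b = \left(\left(1840 + 17^{2} + 112 \cdot 17\right) - 20038\right) + 12392 = \left(\left(1840 + 289 + 1904\right) - 20038\right) + 12392 = \left(4033 - 20038\right) + 12392 = -16005 + 12392 = -3613$)
$\frac{b}{-11852 - 48460} = - \frac{3613}{-11852 - 48460} = - \frac{3613}{-60312} = \left(-3613\right) \left(- \frac{1}{60312}\right) = \frac{3613}{60312}$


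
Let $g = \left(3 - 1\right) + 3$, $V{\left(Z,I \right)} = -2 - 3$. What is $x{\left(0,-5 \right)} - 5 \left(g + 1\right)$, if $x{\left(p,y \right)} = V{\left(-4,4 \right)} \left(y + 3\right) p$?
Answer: $-30$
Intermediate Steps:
$V{\left(Z,I \right)} = -5$
$x{\left(p,y \right)} = - 5 p \left(3 + y\right)$ ($x{\left(p,y \right)} = - 5 \left(y + 3\right) p = - 5 \left(3 + y\right) p = - 5 p \left(3 + y\right)$)
$g = 5$ ($g = 2 + 3 = 5$)
$x{\left(0,-5 \right)} - 5 \left(g + 1\right) = \left(-5\right) 0 \left(3 - 5\right) - 5 \left(5 + 1\right) = \left(-5\right) 0 \left(-2\right) - 30 = 0 - 30 = -30$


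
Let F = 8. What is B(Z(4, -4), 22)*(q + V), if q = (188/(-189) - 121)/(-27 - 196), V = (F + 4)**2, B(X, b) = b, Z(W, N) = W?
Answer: 134028950/42147 ≈ 3180.0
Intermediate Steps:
V = 144 (V = (8 + 4)**2 = 12**2 = 144)
q = 23057/42147 (q = (188*(-1/189) - 121)/(-223) = (-188/189 - 121)*(-1/223) = -23057/189*(-1/223) = 23057/42147 ≈ 0.54706)
B(Z(4, -4), 22)*(q + V) = 22*(23057/42147 + 144) = 22*(6092225/42147) = 134028950/42147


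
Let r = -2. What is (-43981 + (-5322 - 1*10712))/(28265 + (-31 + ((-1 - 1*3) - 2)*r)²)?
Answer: -20005/9542 ≈ -2.0965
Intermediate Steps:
(-43981 + (-5322 - 1*10712))/(28265 + (-31 + ((-1 - 1*3) - 2)*r)²) = (-43981 + (-5322 - 1*10712))/(28265 + (-31 + ((-1 - 1*3) - 2)*(-2))²) = (-43981 + (-5322 - 10712))/(28265 + (-31 + ((-1 - 3) - 2)*(-2))²) = (-43981 - 16034)/(28265 + (-31 + (-4 - 2)*(-2))²) = -60015/(28265 + (-31 - 6*(-2))²) = -60015/(28265 + (-31 + 12)²) = -60015/(28265 + (-19)²) = -60015/(28265 + 361) = -60015/28626 = -60015*1/28626 = -20005/9542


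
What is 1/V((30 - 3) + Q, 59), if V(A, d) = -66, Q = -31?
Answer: -1/66 ≈ -0.015152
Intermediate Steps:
1/V((30 - 3) + Q, 59) = 1/(-66) = -1/66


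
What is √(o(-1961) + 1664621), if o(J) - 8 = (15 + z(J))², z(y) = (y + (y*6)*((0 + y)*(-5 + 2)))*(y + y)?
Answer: √73704697917583343278958 ≈ 2.7149e+11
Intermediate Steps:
z(y) = 2*y*(y - 18*y²) (z(y) = (y + (6*y)*(y*(-3)))*(2*y) = (y + (6*y)*(-3*y))*(2*y) = (y - 18*y²)*(2*y) = 2*y*(y - 18*y²))
o(J) = 8 + (15 + J²*(2 - 36*J))²
√(o(-1961) + 1664621) = √((8 + (-15 + 2*(-1961)²*(-1 + 18*(-1961)))²) + 1664621) = √((8 + (-15 + 2*3845521*(-1 - 35298))²) + 1664621) = √((8 + (-15 + 2*3845521*(-35299))²) + 1664621) = √((8 + (-15 - 271486091558)²) + 1664621) = √((8 + (-271486091573)²) + 1664621) = √((8 + 73704697917583341614329) + 1664621) = √(73704697917583341614337 + 1664621) = √73704697917583343278958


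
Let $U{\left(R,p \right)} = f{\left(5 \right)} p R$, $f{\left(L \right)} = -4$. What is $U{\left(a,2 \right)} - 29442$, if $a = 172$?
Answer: $-30818$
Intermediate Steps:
$U{\left(R,p \right)} = - 4 R p$ ($U{\left(R,p \right)} = - 4 p R = - 4 R p$)
$U{\left(a,2 \right)} - 29442 = \left(-4\right) 172 \cdot 2 - 29442 = -1376 - 29442 = -30818$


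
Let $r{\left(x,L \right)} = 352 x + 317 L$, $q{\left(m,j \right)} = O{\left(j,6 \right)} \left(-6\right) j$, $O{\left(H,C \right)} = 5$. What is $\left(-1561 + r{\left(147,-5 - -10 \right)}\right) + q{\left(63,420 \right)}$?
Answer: $39168$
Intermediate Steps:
$q{\left(m,j \right)} = - 30 j$ ($q{\left(m,j \right)} = 5 \left(-6\right) j = - 30 j$)
$r{\left(x,L \right)} = 317 L + 352 x$
$\left(-1561 + r{\left(147,-5 - -10 \right)}\right) + q{\left(63,420 \right)} = \left(-1561 + \left(317 \left(-5 - -10\right) + 352 \cdot 147\right)\right) - 12600 = \left(-1561 + \left(317 \left(-5 + 10\right) + 51744\right)\right) - 12600 = \left(-1561 + \left(317 \cdot 5 + 51744\right)\right) - 12600 = \left(-1561 + \left(1585 + 51744\right)\right) - 12600 = \left(-1561 + 53329\right) - 12600 = 51768 - 12600 = 39168$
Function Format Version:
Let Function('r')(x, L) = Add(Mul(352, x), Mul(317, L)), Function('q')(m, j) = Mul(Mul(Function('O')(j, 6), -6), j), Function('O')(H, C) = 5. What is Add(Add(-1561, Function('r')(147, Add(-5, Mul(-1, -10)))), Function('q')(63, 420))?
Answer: 39168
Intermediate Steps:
Function('q')(m, j) = Mul(-30, j) (Function('q')(m, j) = Mul(Mul(5, -6), j) = Mul(-30, j))
Function('r')(x, L) = Add(Mul(317, L), Mul(352, x))
Add(Add(-1561, Function('r')(147, Add(-5, Mul(-1, -10)))), Function('q')(63, 420)) = Add(Add(-1561, Add(Mul(317, Add(-5, Mul(-1, -10))), Mul(352, 147))), Mul(-30, 420)) = Add(Add(-1561, Add(Mul(317, Add(-5, 10)), 51744)), -12600) = Add(Add(-1561, Add(Mul(317, 5), 51744)), -12600) = Add(Add(-1561, Add(1585, 51744)), -12600) = Add(Add(-1561, 53329), -12600) = Add(51768, -12600) = 39168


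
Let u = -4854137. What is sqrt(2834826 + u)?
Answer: I*sqrt(2019311) ≈ 1421.0*I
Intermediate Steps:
sqrt(2834826 + u) = sqrt(2834826 - 4854137) = sqrt(-2019311) = I*sqrt(2019311)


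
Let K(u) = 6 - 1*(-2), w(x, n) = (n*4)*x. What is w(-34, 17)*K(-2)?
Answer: -18496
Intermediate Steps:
w(x, n) = 4*n*x (w(x, n) = (4*n)*x = 4*n*x)
K(u) = 8 (K(u) = 6 + 2 = 8)
w(-34, 17)*K(-2) = (4*17*(-34))*8 = -2312*8 = -18496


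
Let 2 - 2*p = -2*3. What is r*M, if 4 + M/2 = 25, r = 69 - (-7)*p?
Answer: 4074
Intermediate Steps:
p = 4 (p = 1 - (-1)*3 = 1 - ½*(-6) = 1 + 3 = 4)
r = 97 (r = 69 - (-7)*4 = 69 - 1*(-28) = 69 + 28 = 97)
M = 42 (M = -8 + 2*25 = -8 + 50 = 42)
r*M = 97*42 = 4074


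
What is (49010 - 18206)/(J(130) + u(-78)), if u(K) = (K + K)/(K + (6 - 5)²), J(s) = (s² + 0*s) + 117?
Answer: 2371908/1310465 ≈ 1.8100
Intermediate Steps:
J(s) = 117 + s² (J(s) = (s² + 0) + 117 = s² + 117 = 117 + s²)
u(K) = 2*K/(1 + K) (u(K) = (2*K)/(K + 1²) = (2*K)/(K + 1) = (2*K)/(1 + K) = 2*K/(1 + K))
(49010 - 18206)/(J(130) + u(-78)) = (49010 - 18206)/((117 + 130²) + 2*(-78)/(1 - 78)) = 30804/((117 + 16900) + 2*(-78)/(-77)) = 30804/(17017 + 2*(-78)*(-1/77)) = 30804/(17017 + 156/77) = 30804/(1310465/77) = 30804*(77/1310465) = 2371908/1310465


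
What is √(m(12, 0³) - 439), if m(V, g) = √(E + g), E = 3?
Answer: √(-439 + √3) ≈ 20.911*I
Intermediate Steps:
m(V, g) = √(3 + g)
√(m(12, 0³) - 439) = √(√(3 + 0³) - 439) = √(√(3 + 0) - 439) = √(√3 - 439) = √(-439 + √3)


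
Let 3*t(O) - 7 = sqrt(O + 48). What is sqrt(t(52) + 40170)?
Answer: sqrt(361581)/3 ≈ 200.44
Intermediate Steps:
t(O) = 7/3 + sqrt(48 + O)/3 (t(O) = 7/3 + sqrt(O + 48)/3 = 7/3 + sqrt(48 + O)/3)
sqrt(t(52) + 40170) = sqrt((7/3 + sqrt(48 + 52)/3) + 40170) = sqrt((7/3 + sqrt(100)/3) + 40170) = sqrt((7/3 + (1/3)*10) + 40170) = sqrt((7/3 + 10/3) + 40170) = sqrt(17/3 + 40170) = sqrt(120527/3) = sqrt(361581)/3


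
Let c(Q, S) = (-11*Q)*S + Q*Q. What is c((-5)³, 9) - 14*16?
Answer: 27776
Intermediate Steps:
c(Q, S) = Q² - 11*Q*S (c(Q, S) = -11*Q*S + Q² = Q² - 11*Q*S)
c((-5)³, 9) - 14*16 = (-5)³*((-5)³ - 11*9) - 14*16 = -125*(-125 - 99) - 224 = -125*(-224) - 224 = 28000 - 224 = 27776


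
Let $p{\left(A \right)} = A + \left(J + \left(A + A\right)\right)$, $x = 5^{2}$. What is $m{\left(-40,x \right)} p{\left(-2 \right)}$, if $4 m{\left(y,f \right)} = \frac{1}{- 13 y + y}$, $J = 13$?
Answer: $\frac{7}{1920} \approx 0.0036458$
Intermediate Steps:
$x = 25$
$p{\left(A \right)} = 13 + 3 A$ ($p{\left(A \right)} = A + \left(13 + \left(A + A\right)\right) = A + \left(13 + 2 A\right) = 13 + 3 A$)
$m{\left(y,f \right)} = - \frac{1}{48 y}$ ($m{\left(y,f \right)} = \frac{1}{4 \left(- 13 y + y\right)} = \frac{1}{4 \left(- 12 y\right)} = \frac{\left(- \frac{1}{12}\right) \frac{1}{y}}{4} = - \frac{1}{48 y}$)
$m{\left(-40,x \right)} p{\left(-2 \right)} = - \frac{1}{48 \left(-40\right)} \left(13 + 3 \left(-2\right)\right) = \left(- \frac{1}{48}\right) \left(- \frac{1}{40}\right) \left(13 - 6\right) = \frac{1}{1920} \cdot 7 = \frac{7}{1920}$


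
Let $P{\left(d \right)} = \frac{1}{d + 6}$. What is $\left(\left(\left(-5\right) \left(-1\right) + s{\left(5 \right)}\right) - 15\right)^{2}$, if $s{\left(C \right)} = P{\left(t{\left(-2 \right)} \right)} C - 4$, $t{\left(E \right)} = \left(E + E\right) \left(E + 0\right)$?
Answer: $\frac{36481}{196} \approx 186.13$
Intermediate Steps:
$t{\left(E \right)} = 2 E^{2}$ ($t{\left(E \right)} = 2 E E = 2 E^{2}$)
$P{\left(d \right)} = \frac{1}{6 + d}$
$s{\left(C \right)} = -4 + \frac{C}{14}$ ($s{\left(C \right)} = \frac{C}{6 + 2 \left(-2\right)^{2}} - 4 = \frac{C}{6 + 2 \cdot 4} - 4 = \frac{C}{6 + 8} - 4 = \frac{C}{14} - 4 = -4 + \frac{C}{14}$)
$\left(\left(\left(-5\right) \left(-1\right) + s{\left(5 \right)}\right) - 15\right)^{2} = \left(\left(\left(-5\right) \left(-1\right) + \left(-4 + \frac{1}{14} \cdot 5\right)\right) - 15\right)^{2} = \left(\left(5 + \left(-4 + \frac{5}{14}\right)\right) - 15\right)^{2} = \left(\left(5 - \frac{51}{14}\right) - 15\right)^{2} = \left(\frac{19}{14} - 15\right)^{2} = \left(- \frac{191}{14}\right)^{2} = \frac{36481}{196}$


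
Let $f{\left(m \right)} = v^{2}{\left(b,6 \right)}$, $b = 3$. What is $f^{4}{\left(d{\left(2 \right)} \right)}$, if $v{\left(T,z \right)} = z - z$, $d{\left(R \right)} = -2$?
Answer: $0$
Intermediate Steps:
$v{\left(T,z \right)} = 0$
$f{\left(m \right)} = 0$ ($f{\left(m \right)} = 0^{2} = 0$)
$f^{4}{\left(d{\left(2 \right)} \right)} = 0^{4} = 0$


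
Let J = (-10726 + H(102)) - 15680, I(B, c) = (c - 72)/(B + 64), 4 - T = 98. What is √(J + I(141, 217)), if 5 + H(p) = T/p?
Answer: I*√115477250259/2091 ≈ 162.52*I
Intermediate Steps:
T = -94 (T = 4 - 1*98 = 4 - 98 = -94)
H(p) = -5 - 94/p
I(B, c) = (-72 + c)/(64 + B)
J = -1347008/51 (J = (-10726 + (-5 - 94/102)) - 15680 = (-10726 + (-5 - 94*1/102)) - 15680 = (-10726 + (-5 - 47/51)) - 15680 = (-10726 - 302/51) - 15680 = -547328/51 - 15680 = -1347008/51 ≈ -26412.)
√(J + I(141, 217)) = √(-1347008/51 + (-72 + 217)/(64 + 141)) = √(-1347008/51 + 145/205) = √(-1347008/51 + (1/205)*145) = √(-1347008/51 + 29/41) = √(-55225849/2091) = I*√115477250259/2091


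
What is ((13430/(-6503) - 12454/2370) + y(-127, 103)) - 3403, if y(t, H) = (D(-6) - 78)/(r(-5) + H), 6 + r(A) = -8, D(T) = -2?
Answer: -2339546621144/685838895 ≈ -3411.2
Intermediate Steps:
r(A) = -14 (r(A) = -6 - 8 = -14)
y(t, H) = -80/(-14 + H) (y(t, H) = (-2 - 78)/(-14 + H) = -80/(-14 + H))
((13430/(-6503) - 12454/2370) + y(-127, 103)) - 3403 = ((13430/(-6503) - 12454/2370) - 80/(-14 + 103)) - 3403 = ((13430*(-1/6503) - 12454*1/2370) - 80/89) - 3403 = ((-13430/6503 - 6227/1185) - 80*1/89) - 3403 = (-56408731/7706055 - 80/89) - 3403 = -5636861459/685838895 - 3403 = -2339546621144/685838895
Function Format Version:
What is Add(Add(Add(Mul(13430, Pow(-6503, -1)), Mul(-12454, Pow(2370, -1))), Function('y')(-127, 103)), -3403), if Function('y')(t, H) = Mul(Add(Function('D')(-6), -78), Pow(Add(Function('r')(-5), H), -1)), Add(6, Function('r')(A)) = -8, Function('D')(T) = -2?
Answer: Rational(-2339546621144, 685838895) ≈ -3411.2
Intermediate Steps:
Function('r')(A) = -14 (Function('r')(A) = Add(-6, -8) = -14)
Function('y')(t, H) = Mul(-80, Pow(Add(-14, H), -1)) (Function('y')(t, H) = Mul(Add(-2, -78), Pow(Add(-14, H), -1)) = Mul(-80, Pow(Add(-14, H), -1)))
Add(Add(Add(Mul(13430, Pow(-6503, -1)), Mul(-12454, Pow(2370, -1))), Function('y')(-127, 103)), -3403) = Add(Add(Add(Mul(13430, Pow(-6503, -1)), Mul(-12454, Pow(2370, -1))), Mul(-80, Pow(Add(-14, 103), -1))), -3403) = Add(Add(Add(Mul(13430, Rational(-1, 6503)), Mul(-12454, Rational(1, 2370))), Mul(-80, Pow(89, -1))), -3403) = Add(Add(Add(Rational(-13430, 6503), Rational(-6227, 1185)), Mul(-80, Rational(1, 89))), -3403) = Add(Add(Rational(-56408731, 7706055), Rational(-80, 89)), -3403) = Add(Rational(-5636861459, 685838895), -3403) = Rational(-2339546621144, 685838895)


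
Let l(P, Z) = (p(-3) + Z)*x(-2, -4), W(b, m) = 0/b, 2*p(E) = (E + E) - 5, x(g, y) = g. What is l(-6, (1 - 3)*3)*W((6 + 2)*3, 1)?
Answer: 0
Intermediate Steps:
p(E) = -5/2 + E (p(E) = ((E + E) - 5)/2 = (2*E - 5)/2 = (-5 + 2*E)/2 = -5/2 + E)
W(b, m) = 0
l(P, Z) = 11 - 2*Z (l(P, Z) = ((-5/2 - 3) + Z)*(-2) = (-11/2 + Z)*(-2) = 11 - 2*Z)
l(-6, (1 - 3)*3)*W((6 + 2)*3, 1) = (11 - 2*(1 - 3)*3)*0 = (11 - (-4)*3)*0 = (11 - 2*(-6))*0 = (11 + 12)*0 = 23*0 = 0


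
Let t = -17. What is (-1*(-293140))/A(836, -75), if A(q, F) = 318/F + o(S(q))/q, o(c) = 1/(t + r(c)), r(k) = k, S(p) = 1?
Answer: -98026016000/1417881 ≈ -69136.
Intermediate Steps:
o(c) = 1/(-17 + c)
A(q, F) = 318/F - 1/(16*q) (A(q, F) = 318/F + 1/((-17 + 1)*q) = 318/F + 1/((-16)*q) = 318/F - 1/(16*q))
(-1*(-293140))/A(836, -75) = (-1*(-293140))/(318/(-75) - 1/16/836) = 293140/(318*(-1/75) - 1/16*1/836) = 293140/(-106/25 - 1/13376) = 293140/(-1417881/334400) = 293140*(-334400/1417881) = -98026016000/1417881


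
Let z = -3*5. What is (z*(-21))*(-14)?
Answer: -4410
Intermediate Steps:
z = -15
(z*(-21))*(-14) = -15*(-21)*(-14) = 315*(-14) = -4410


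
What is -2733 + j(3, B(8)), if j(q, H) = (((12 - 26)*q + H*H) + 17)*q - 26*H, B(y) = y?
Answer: -2824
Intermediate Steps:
j(q, H) = -26*H + q*(17 + H² - 14*q) (j(q, H) = ((-14*q + H²) + 17)*q - 26*H = ((H² - 14*q) + 17)*q - 26*H = (17 + H² - 14*q)*q - 26*H = q*(17 + H² - 14*q) - 26*H = -26*H + q*(17 + H² - 14*q))
-2733 + j(3, B(8)) = -2733 + (-26*8 - 14*3² + 17*3 + 3*8²) = -2733 + (-208 - 14*9 + 51 + 3*64) = -2733 + (-208 - 126 + 51 + 192) = -2733 - 91 = -2824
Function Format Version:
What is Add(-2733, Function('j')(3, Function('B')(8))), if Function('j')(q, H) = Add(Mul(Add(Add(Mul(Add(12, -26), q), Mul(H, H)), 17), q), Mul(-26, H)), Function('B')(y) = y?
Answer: -2824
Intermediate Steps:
Function('j')(q, H) = Add(Mul(-26, H), Mul(q, Add(17, Pow(H, 2), Mul(-14, q)))) (Function('j')(q, H) = Add(Mul(Add(Add(Mul(-14, q), Pow(H, 2)), 17), q), Mul(-26, H)) = Add(Mul(Add(Add(Pow(H, 2), Mul(-14, q)), 17), q), Mul(-26, H)) = Add(Mul(Add(17, Pow(H, 2), Mul(-14, q)), q), Mul(-26, H)) = Add(Mul(q, Add(17, Pow(H, 2), Mul(-14, q))), Mul(-26, H)) = Add(Mul(-26, H), Mul(q, Add(17, Pow(H, 2), Mul(-14, q)))))
Add(-2733, Function('j')(3, Function('B')(8))) = Add(-2733, Add(Mul(-26, 8), Mul(-14, Pow(3, 2)), Mul(17, 3), Mul(3, Pow(8, 2)))) = Add(-2733, Add(-208, Mul(-14, 9), 51, Mul(3, 64))) = Add(-2733, Add(-208, -126, 51, 192)) = Add(-2733, -91) = -2824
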